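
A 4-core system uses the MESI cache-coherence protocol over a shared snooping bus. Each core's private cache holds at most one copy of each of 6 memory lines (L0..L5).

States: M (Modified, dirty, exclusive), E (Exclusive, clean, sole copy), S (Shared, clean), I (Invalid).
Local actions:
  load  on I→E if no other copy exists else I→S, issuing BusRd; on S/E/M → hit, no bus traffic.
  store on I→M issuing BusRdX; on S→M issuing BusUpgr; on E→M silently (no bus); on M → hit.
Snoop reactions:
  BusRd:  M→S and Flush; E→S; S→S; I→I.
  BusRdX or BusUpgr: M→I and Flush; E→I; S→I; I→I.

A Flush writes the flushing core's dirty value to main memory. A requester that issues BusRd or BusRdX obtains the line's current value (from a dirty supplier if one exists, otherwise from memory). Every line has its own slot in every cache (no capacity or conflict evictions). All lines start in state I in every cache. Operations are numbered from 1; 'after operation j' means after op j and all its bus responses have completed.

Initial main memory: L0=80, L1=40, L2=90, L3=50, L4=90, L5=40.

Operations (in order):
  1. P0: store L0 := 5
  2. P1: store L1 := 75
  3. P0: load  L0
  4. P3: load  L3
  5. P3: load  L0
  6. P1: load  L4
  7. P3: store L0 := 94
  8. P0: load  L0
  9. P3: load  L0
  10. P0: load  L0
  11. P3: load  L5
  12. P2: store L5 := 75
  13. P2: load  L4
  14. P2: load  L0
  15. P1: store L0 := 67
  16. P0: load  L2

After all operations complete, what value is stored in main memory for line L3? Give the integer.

1. P0: store L0 := 5  bus=[BusRdX]  L0: P0=M P1=I P2=I P3=I  mem[L0]=80
2. P1: store L1 := 75  bus=[BusRdX]  L1: P0=I P1=M P2=I P3=I  mem[L1]=40
3. P0: load  L0  bus=[-]  L0: P0=M P1=I P2=I P3=I  mem[L0]=80
4. P3: load  L3  bus=[BusRd]  L3: P0=I P1=I P2=I P3=E  mem[L3]=50
5. P3: load  L0  bus=[BusRd,Flush]  L0: P0=S P1=I P2=I P3=S  mem[L0]=5
6. P1: load  L4  bus=[BusRd]  L4: P0=I P1=E P2=I P3=I  mem[L4]=90
7. P3: store L0 := 94  bus=[BusUpgr]  L0: P0=I P1=I P2=I P3=M  mem[L0]=5
8. P0: load  L0  bus=[BusRd,Flush]  L0: P0=S P1=I P2=I P3=S  mem[L0]=94
9. P3: load  L0  bus=[-]  L0: P0=S P1=I P2=I P3=S  mem[L0]=94
10. P0: load  L0  bus=[-]  L0: P0=S P1=I P2=I P3=S  mem[L0]=94
11. P3: load  L5  bus=[BusRd]  L5: P0=I P1=I P2=I P3=E  mem[L5]=40
12. P2: store L5 := 75  bus=[BusRdX]  L5: P0=I P1=I P2=M P3=I  mem[L5]=40
13. P2: load  L4  bus=[BusRd]  L4: P0=I P1=S P2=S P3=I  mem[L4]=90
14. P2: load  L0  bus=[BusRd]  L0: P0=S P1=I P2=S P3=S  mem[L0]=94
15. P1: store L0 := 67  bus=[BusRdX]  L0: P0=I P1=M P2=I P3=I  mem[L0]=94
16. P0: load  L2  bus=[BusRd]  L2: P0=E P1=I P2=I P3=I  mem[L2]=90

memory[L3] = 50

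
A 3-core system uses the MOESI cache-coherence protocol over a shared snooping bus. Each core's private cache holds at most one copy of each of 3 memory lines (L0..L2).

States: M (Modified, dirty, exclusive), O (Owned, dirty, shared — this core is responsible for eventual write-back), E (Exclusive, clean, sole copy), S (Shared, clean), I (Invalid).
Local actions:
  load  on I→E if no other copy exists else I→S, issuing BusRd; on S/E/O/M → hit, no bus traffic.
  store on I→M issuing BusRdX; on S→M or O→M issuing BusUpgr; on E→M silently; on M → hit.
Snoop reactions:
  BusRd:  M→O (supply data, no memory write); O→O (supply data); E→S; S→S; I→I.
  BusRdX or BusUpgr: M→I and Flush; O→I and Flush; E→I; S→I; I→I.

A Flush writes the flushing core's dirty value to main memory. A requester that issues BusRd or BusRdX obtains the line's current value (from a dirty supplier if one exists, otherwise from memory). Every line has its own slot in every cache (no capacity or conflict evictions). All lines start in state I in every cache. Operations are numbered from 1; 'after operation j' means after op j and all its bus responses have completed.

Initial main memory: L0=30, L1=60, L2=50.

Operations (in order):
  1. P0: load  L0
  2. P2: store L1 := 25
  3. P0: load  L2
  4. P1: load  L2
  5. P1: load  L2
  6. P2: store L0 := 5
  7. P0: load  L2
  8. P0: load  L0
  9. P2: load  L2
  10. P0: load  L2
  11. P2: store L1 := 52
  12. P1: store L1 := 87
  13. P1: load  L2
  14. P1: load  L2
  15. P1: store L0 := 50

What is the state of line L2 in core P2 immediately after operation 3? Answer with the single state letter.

  op1 P0: load  L0 → E/I/I on L0; bus BusRd; mem=30
  op2 P2: store L1 := 25 → I/I/M on L1; bus BusRdX; mem=60
  op3 P0: load  L2 → E/I/I on L2; bus BusRd; mem=50
  op4 P1: load  L2 → S/S/I on L2; bus BusRd; mem=50
  op5 P1: load  L2 → S/S/I on L2; bus (none); mem=50
  op6 P2: store L0 := 5 → I/I/M on L0; bus BusRdX; mem=30
  op7 P0: load  L2 → S/S/I on L2; bus (none); mem=50
  op8 P0: load  L0 → S/I/O on L0; bus BusRd; mem=30
  op9 P2: load  L2 → S/S/S on L2; bus BusRd; mem=50
  op10 P0: load  L2 → S/S/S on L2; bus (none); mem=50
  op11 P2: store L1 := 52 → I/I/M on L1; bus (none); mem=60
  op12 P1: store L1 := 87 → I/M/I on L1; bus BusRdX Flush; mem=52
  op13 P1: load  L2 → S/S/S on L2; bus (none); mem=50
  op14 P1: load  L2 → S/S/S on L2; bus (none); mem=50
  op15 P1: store L0 := 50 → I/M/I on L0; bus BusRdX Flush; mem=5

state = I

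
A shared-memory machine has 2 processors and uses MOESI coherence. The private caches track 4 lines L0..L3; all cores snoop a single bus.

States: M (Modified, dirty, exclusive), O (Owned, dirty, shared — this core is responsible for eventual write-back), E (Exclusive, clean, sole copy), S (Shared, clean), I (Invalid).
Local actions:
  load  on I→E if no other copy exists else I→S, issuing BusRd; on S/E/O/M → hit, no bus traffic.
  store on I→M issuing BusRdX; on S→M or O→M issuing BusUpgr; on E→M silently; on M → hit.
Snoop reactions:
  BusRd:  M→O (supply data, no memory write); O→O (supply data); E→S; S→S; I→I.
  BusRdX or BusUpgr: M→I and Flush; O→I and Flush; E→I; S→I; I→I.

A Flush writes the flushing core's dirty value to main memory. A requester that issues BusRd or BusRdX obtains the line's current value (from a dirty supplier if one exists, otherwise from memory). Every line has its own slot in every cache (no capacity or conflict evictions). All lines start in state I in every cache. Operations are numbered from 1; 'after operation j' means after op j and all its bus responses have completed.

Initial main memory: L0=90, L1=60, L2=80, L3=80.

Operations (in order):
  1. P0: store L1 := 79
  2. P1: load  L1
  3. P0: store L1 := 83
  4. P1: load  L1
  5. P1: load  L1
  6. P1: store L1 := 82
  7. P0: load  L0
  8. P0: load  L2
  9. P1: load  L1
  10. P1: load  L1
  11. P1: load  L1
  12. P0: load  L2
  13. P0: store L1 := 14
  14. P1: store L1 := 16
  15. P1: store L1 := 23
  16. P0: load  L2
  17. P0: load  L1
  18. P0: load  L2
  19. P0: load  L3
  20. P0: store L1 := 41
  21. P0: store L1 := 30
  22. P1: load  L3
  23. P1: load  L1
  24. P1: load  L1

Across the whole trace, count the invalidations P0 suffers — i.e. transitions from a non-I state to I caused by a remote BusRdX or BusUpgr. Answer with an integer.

invalidations = 2

1. P0: store L1 := 79  bus=[BusRdX]  L1: P0=M P1=I  mem[L1]=60
2. P1: load  L1  bus=[BusRd]  L1: P0=O P1=S  mem[L1]=60
3. P0: store L1 := 83  bus=[BusUpgr]  L1: P0=M P1=I  mem[L1]=60
4. P1: load  L1  bus=[BusRd]  L1: P0=O P1=S  mem[L1]=60
5. P1: load  L1  bus=[-]  L1: P0=O P1=S  mem[L1]=60
6. P1: store L1 := 82  bus=[BusUpgr,Flush]  L1: P0=I P1=M  mem[L1]=83
7. P0: load  L0  bus=[BusRd]  L0: P0=E P1=I  mem[L0]=90
8. P0: load  L2  bus=[BusRd]  L2: P0=E P1=I  mem[L2]=80
9. P1: load  L1  bus=[-]  L1: P0=I P1=M  mem[L1]=83
10. P1: load  L1  bus=[-]  L1: P0=I P1=M  mem[L1]=83
11. P1: load  L1  bus=[-]  L1: P0=I P1=M  mem[L1]=83
12. P0: load  L2  bus=[-]  L2: P0=E P1=I  mem[L2]=80
13. P0: store L1 := 14  bus=[BusRdX,Flush]  L1: P0=M P1=I  mem[L1]=82
14. P1: store L1 := 16  bus=[BusRdX,Flush]  L1: P0=I P1=M  mem[L1]=14
15. P1: store L1 := 23  bus=[-]  L1: P0=I P1=M  mem[L1]=14
16. P0: load  L2  bus=[-]  L2: P0=E P1=I  mem[L2]=80
17. P0: load  L1  bus=[BusRd]  L1: P0=S P1=O  mem[L1]=14
18. P0: load  L2  bus=[-]  L2: P0=E P1=I  mem[L2]=80
19. P0: load  L3  bus=[BusRd]  L3: P0=E P1=I  mem[L3]=80
20. P0: store L1 := 41  bus=[BusUpgr,Flush]  L1: P0=M P1=I  mem[L1]=23
21. P0: store L1 := 30  bus=[-]  L1: P0=M P1=I  mem[L1]=23
22. P1: load  L3  bus=[BusRd]  L3: P0=S P1=S  mem[L3]=80
23. P1: load  L1  bus=[BusRd]  L1: P0=O P1=S  mem[L1]=23
24. P1: load  L1  bus=[-]  L1: P0=O P1=S  mem[L1]=23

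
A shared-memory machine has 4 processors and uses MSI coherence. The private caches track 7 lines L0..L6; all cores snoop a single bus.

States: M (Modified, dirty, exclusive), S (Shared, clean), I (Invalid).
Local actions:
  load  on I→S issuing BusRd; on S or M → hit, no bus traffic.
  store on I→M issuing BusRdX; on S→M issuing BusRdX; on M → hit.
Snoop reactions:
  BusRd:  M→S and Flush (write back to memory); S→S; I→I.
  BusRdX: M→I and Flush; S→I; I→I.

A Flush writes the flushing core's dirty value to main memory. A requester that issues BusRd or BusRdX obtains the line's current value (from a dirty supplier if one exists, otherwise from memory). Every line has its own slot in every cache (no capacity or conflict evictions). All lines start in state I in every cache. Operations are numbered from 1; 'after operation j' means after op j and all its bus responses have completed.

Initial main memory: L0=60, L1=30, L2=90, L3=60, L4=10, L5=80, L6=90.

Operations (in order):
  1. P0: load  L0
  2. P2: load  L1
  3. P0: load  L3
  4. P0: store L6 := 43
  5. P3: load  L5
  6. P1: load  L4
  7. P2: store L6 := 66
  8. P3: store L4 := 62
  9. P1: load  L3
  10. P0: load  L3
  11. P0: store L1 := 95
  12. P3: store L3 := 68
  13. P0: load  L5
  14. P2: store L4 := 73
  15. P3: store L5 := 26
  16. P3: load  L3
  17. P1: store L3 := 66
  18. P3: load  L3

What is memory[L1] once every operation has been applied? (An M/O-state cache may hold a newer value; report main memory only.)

memory[L1] = 30

step 1: P0: load  L0  ⟶  SIII  (L0)  txn=BusRd  M[L0]=60
step 2: P2: load  L1  ⟶  IISI  (L1)  txn=BusRd  M[L1]=30
step 3: P0: load  L3  ⟶  SIII  (L3)  txn=BusRd  M[L3]=60
step 4: P0: store L6 := 43  ⟶  MIII  (L6)  txn=BusRdX  M[L6]=90
step 5: P3: load  L5  ⟶  IIIS  (L5)  txn=BusRd  M[L5]=80
step 6: P1: load  L4  ⟶  ISII  (L4)  txn=BusRd  M[L4]=10
step 7: P2: store L6 := 66  ⟶  IIMI  (L6)  txn=BusRdX+Flush  M[L6]=43
step 8: P3: store L4 := 62  ⟶  IIIM  (L4)  txn=BusRdX  M[L4]=10
step 9: P1: load  L3  ⟶  SSII  (L3)  txn=BusRd  M[L3]=60
step 10: P0: load  L3  ⟶  SSII  (L3)  txn=∅  M[L3]=60
step 11: P0: store L1 := 95  ⟶  MIII  (L1)  txn=BusRdX  M[L1]=30
step 12: P3: store L3 := 68  ⟶  IIIM  (L3)  txn=BusRdX  M[L3]=60
step 13: P0: load  L5  ⟶  SIIS  (L5)  txn=BusRd  M[L5]=80
step 14: P2: store L4 := 73  ⟶  IIMI  (L4)  txn=BusRdX+Flush  M[L4]=62
step 15: P3: store L5 := 26  ⟶  IIIM  (L5)  txn=BusRdX  M[L5]=80
step 16: P3: load  L3  ⟶  IIIM  (L3)  txn=∅  M[L3]=60
step 17: P1: store L3 := 66  ⟶  IMII  (L3)  txn=BusRdX+Flush  M[L3]=68
step 18: P3: load  L3  ⟶  ISIS  (L3)  txn=BusRd+Flush  M[L3]=66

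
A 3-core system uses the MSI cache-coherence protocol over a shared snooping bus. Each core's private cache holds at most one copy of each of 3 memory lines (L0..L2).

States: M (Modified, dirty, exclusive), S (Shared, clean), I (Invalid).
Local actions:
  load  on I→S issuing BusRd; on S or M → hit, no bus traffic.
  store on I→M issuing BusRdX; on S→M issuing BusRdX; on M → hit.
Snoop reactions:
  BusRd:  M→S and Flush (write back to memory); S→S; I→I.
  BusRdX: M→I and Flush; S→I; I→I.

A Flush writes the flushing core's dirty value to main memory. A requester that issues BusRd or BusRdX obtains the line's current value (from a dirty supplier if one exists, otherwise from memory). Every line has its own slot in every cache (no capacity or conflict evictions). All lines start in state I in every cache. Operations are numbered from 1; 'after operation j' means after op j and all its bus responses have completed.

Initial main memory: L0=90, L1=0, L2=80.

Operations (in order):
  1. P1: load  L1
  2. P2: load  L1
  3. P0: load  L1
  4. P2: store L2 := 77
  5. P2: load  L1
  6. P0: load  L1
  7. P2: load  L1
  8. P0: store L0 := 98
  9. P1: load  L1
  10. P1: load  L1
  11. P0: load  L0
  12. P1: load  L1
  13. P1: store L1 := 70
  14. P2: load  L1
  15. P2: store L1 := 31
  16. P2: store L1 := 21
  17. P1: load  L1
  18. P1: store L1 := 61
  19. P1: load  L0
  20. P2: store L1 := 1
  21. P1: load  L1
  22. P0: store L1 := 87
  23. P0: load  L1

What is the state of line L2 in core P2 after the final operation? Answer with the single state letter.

step 1: P1: load  L1  ⟶  ISI  (L1)  txn=BusRd  M[L1]=0
step 2: P2: load  L1  ⟶  ISS  (L1)  txn=BusRd  M[L1]=0
step 3: P0: load  L1  ⟶  SSS  (L1)  txn=BusRd  M[L1]=0
step 4: P2: store L2 := 77  ⟶  IIM  (L2)  txn=BusRdX  M[L2]=80
step 5: P2: load  L1  ⟶  SSS  (L1)  txn=∅  M[L1]=0
step 6: P0: load  L1  ⟶  SSS  (L1)  txn=∅  M[L1]=0
step 7: P2: load  L1  ⟶  SSS  (L1)  txn=∅  M[L1]=0
step 8: P0: store L0 := 98  ⟶  MII  (L0)  txn=BusRdX  M[L0]=90
step 9: P1: load  L1  ⟶  SSS  (L1)  txn=∅  M[L1]=0
step 10: P1: load  L1  ⟶  SSS  (L1)  txn=∅  M[L1]=0
step 11: P0: load  L0  ⟶  MII  (L0)  txn=∅  M[L0]=90
step 12: P1: load  L1  ⟶  SSS  (L1)  txn=∅  M[L1]=0
step 13: P1: store L1 := 70  ⟶  IMI  (L1)  txn=BusRdX  M[L1]=0
step 14: P2: load  L1  ⟶  ISS  (L1)  txn=BusRd+Flush  M[L1]=70
step 15: P2: store L1 := 31  ⟶  IIM  (L1)  txn=BusRdX  M[L1]=70
step 16: P2: store L1 := 21  ⟶  IIM  (L1)  txn=∅  M[L1]=70
step 17: P1: load  L1  ⟶  ISS  (L1)  txn=BusRd+Flush  M[L1]=21
step 18: P1: store L1 := 61  ⟶  IMI  (L1)  txn=BusRdX  M[L1]=21
step 19: P1: load  L0  ⟶  SSI  (L0)  txn=BusRd+Flush  M[L0]=98
step 20: P2: store L1 := 1  ⟶  IIM  (L1)  txn=BusRdX+Flush  M[L1]=61
step 21: P1: load  L1  ⟶  ISS  (L1)  txn=BusRd+Flush  M[L1]=1
step 22: P0: store L1 := 87  ⟶  MII  (L1)  txn=BusRdX  M[L1]=1
step 23: P0: load  L1  ⟶  MII  (L1)  txn=∅  M[L1]=1

state = M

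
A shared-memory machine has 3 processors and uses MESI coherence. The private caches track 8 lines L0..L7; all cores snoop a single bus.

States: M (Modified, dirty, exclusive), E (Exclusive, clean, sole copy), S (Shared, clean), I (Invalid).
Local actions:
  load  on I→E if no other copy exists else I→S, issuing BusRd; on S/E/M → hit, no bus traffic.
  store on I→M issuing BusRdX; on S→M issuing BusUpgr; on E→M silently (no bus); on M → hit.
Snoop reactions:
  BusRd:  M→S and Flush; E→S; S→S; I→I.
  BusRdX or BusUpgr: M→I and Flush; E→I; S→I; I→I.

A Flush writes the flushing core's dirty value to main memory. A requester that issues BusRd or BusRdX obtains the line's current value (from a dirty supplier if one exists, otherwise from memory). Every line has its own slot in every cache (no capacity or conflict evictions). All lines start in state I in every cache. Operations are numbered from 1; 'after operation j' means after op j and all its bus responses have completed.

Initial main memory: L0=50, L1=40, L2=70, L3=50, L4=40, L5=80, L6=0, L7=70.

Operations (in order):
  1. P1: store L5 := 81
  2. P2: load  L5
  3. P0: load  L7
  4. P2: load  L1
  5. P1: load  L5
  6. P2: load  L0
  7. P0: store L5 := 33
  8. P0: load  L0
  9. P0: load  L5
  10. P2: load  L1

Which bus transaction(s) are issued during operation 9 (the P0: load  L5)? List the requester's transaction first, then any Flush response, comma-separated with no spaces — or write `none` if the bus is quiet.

bus = none

step 1: P1: store L5 := 81  ⟶  IMI  (L5)  txn=BusRdX  M[L5]=80
step 2: P2: load  L5  ⟶  ISS  (L5)  txn=BusRd+Flush  M[L5]=81
step 3: P0: load  L7  ⟶  EII  (L7)  txn=BusRd  M[L7]=70
step 4: P2: load  L1  ⟶  IIE  (L1)  txn=BusRd  M[L1]=40
step 5: P1: load  L5  ⟶  ISS  (L5)  txn=∅  M[L5]=81
step 6: P2: load  L0  ⟶  IIE  (L0)  txn=BusRd  M[L0]=50
step 7: P0: store L5 := 33  ⟶  MII  (L5)  txn=BusRdX  M[L5]=81
step 8: P0: load  L0  ⟶  SIS  (L0)  txn=BusRd  M[L0]=50
step 9: P0: load  L5  ⟶  MII  (L5)  txn=∅  M[L5]=81
step 10: P2: load  L1  ⟶  IIE  (L1)  txn=∅  M[L1]=40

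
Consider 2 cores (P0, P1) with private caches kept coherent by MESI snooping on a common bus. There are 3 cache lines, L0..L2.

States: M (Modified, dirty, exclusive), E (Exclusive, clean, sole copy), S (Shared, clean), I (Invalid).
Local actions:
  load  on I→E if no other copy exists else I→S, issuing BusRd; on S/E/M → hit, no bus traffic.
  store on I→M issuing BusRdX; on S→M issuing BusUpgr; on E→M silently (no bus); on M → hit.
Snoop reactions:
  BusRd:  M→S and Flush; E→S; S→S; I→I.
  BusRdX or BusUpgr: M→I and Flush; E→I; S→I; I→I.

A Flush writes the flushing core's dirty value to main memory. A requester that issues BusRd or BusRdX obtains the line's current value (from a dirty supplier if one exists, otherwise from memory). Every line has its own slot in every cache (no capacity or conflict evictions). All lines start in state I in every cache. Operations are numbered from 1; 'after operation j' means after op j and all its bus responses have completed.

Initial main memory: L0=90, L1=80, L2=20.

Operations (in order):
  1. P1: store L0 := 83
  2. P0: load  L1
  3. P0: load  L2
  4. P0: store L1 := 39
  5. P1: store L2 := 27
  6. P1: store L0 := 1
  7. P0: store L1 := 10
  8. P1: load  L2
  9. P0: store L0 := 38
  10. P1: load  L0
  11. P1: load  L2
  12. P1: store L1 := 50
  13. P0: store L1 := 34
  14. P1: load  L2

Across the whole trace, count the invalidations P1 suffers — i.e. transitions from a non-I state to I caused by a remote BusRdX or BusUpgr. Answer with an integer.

invalidations = 2

1. P1: store L0 := 83  bus=[BusRdX]  L0: P0=I P1=M  mem[L0]=90
2. P0: load  L1  bus=[BusRd]  L1: P0=E P1=I  mem[L1]=80
3. P0: load  L2  bus=[BusRd]  L2: P0=E P1=I  mem[L2]=20
4. P0: store L1 := 39  bus=[-]  L1: P0=M P1=I  mem[L1]=80
5. P1: store L2 := 27  bus=[BusRdX]  L2: P0=I P1=M  mem[L2]=20
6. P1: store L0 := 1  bus=[-]  L0: P0=I P1=M  mem[L0]=90
7. P0: store L1 := 10  bus=[-]  L1: P0=M P1=I  mem[L1]=80
8. P1: load  L2  bus=[-]  L2: P0=I P1=M  mem[L2]=20
9. P0: store L0 := 38  bus=[BusRdX,Flush]  L0: P0=M P1=I  mem[L0]=1
10. P1: load  L0  bus=[BusRd,Flush]  L0: P0=S P1=S  mem[L0]=38
11. P1: load  L2  bus=[-]  L2: P0=I P1=M  mem[L2]=20
12. P1: store L1 := 50  bus=[BusRdX,Flush]  L1: P0=I P1=M  mem[L1]=10
13. P0: store L1 := 34  bus=[BusRdX,Flush]  L1: P0=M P1=I  mem[L1]=50
14. P1: load  L2  bus=[-]  L2: P0=I P1=M  mem[L2]=20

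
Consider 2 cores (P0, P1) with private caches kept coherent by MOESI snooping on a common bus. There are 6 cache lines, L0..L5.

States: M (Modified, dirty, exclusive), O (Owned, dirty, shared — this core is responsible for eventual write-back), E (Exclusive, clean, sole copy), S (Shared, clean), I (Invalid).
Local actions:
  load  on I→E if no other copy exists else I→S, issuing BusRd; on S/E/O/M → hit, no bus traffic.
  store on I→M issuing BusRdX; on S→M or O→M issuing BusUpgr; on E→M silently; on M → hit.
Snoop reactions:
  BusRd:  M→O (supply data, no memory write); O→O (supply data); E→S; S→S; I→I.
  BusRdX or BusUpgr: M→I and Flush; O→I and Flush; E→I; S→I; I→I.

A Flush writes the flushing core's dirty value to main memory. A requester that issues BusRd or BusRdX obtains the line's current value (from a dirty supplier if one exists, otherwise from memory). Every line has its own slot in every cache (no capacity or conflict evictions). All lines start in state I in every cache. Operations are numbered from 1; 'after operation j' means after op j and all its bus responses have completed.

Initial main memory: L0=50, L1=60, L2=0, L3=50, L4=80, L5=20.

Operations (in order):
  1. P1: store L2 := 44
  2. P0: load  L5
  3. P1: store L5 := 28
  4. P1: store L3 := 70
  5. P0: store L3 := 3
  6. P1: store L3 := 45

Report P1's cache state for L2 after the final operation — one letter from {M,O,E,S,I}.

state = M

  op1 P1: store L2 := 44 → I/M on L2; bus BusRdX; mem=0
  op2 P0: load  L5 → E/I on L5; bus BusRd; mem=20
  op3 P1: store L5 := 28 → I/M on L5; bus BusRdX; mem=20
  op4 P1: store L3 := 70 → I/M on L3; bus BusRdX; mem=50
  op5 P0: store L3 := 3 → M/I on L3; bus BusRdX Flush; mem=70
  op6 P1: store L3 := 45 → I/M on L3; bus BusRdX Flush; mem=3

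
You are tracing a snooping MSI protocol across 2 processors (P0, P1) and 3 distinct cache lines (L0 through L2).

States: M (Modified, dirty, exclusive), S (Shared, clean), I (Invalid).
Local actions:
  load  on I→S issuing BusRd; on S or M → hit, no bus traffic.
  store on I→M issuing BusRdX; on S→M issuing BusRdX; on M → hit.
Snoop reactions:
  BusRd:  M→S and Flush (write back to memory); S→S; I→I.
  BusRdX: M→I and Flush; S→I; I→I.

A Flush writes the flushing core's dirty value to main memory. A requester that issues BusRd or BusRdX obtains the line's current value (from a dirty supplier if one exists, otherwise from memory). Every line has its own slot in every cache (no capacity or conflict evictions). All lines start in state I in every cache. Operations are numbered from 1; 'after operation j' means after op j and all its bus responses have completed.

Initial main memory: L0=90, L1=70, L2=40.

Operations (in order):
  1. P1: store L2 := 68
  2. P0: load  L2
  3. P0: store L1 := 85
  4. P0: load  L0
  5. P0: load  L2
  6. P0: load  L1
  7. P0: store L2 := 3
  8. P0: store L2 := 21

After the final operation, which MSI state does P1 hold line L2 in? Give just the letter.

  op1 P1: store L2 := 68 → I/M on L2; bus BusRdX; mem=40
  op2 P0: load  L2 → S/S on L2; bus BusRd Flush; mem=68
  op3 P0: store L1 := 85 → M/I on L1; bus BusRdX; mem=70
  op4 P0: load  L0 → S/I on L0; bus BusRd; mem=90
  op5 P0: load  L2 → S/S on L2; bus (none); mem=68
  op6 P0: load  L1 → M/I on L1; bus (none); mem=70
  op7 P0: store L2 := 3 → M/I on L2; bus BusRdX; mem=68
  op8 P0: store L2 := 21 → M/I on L2; bus (none); mem=68

state = I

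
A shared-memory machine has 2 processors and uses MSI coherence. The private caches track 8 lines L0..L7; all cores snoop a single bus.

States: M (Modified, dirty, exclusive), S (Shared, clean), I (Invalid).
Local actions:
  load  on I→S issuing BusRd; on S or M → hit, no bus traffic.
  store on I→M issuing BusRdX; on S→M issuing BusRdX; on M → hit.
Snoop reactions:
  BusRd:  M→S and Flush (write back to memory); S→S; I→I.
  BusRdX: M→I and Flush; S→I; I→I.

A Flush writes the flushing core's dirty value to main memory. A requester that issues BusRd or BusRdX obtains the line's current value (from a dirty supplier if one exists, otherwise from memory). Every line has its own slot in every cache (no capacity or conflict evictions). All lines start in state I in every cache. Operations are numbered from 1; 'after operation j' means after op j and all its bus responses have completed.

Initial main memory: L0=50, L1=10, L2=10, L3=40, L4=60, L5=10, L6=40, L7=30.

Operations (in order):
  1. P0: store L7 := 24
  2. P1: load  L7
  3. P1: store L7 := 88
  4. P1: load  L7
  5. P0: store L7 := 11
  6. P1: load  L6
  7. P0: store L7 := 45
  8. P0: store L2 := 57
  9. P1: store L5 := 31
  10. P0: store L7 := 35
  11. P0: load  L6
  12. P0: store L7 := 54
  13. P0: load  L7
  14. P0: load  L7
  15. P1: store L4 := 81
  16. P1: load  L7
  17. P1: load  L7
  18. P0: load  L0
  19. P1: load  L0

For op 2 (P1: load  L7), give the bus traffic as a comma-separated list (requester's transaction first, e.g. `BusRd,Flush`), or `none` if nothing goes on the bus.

[1] P0: store L7 := 24 | P0:M(24), P1:I | bus: BusRdX
[2] P1: load  L7 | P0:S(24), P1:S(24) | bus: BusRd,Flush
[3] P1: store L7 := 88 | P0:I, P1:M(88) | bus: BusRdX
[4] P1: load  L7 | P0:I, P1:M(88) | bus: none
[5] P0: store L7 := 11 | P0:M(11), P1:I | bus: BusRdX,Flush
[6] P1: load  L6 | P0:I, P1:S(40) | bus: BusRd
[7] P0: store L7 := 45 | P0:M(45), P1:I | bus: none
[8] P0: store L2 := 57 | P0:M(57), P1:I | bus: BusRdX
[9] P1: store L5 := 31 | P0:I, P1:M(31) | bus: BusRdX
[10] P0: store L7 := 35 | P0:M(35), P1:I | bus: none
[11] P0: load  L6 | P0:S(40), P1:S(40) | bus: BusRd
[12] P0: store L7 := 54 | P0:M(54), P1:I | bus: none
[13] P0: load  L7 | P0:M(54), P1:I | bus: none
[14] P0: load  L7 | P0:M(54), P1:I | bus: none
[15] P1: store L4 := 81 | P0:I, P1:M(81) | bus: BusRdX
[16] P1: load  L7 | P0:S(54), P1:S(54) | bus: BusRd,Flush
[17] P1: load  L7 | P0:S(54), P1:S(54) | bus: none
[18] P0: load  L0 | P0:S(50), P1:I | bus: BusRd
[19] P1: load  L0 | P0:S(50), P1:S(50) | bus: BusRd

bus = BusRd,Flush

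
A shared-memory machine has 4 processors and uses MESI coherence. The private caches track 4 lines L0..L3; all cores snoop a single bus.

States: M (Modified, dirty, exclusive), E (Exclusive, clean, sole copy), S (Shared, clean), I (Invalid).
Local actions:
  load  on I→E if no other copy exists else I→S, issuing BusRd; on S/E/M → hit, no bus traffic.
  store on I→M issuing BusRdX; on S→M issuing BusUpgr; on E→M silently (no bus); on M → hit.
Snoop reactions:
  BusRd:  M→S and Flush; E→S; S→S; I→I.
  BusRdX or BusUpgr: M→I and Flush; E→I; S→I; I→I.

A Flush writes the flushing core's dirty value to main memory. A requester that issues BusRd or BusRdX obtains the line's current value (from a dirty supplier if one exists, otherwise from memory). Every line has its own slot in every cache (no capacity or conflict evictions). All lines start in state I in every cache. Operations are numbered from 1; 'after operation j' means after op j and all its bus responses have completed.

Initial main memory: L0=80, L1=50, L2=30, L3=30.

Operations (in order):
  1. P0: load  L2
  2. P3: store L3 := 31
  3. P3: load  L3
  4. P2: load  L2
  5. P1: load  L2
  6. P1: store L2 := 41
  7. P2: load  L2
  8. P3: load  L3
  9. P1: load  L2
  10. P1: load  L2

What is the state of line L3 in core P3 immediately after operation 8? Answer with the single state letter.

  op1 P0: load  L2 → E/I/I/I on L2; bus BusRd; mem=30
  op2 P3: store L3 := 31 → I/I/I/M on L3; bus BusRdX; mem=30
  op3 P3: load  L3 → I/I/I/M on L3; bus (none); mem=30
  op4 P2: load  L2 → S/I/S/I on L2; bus BusRd; mem=30
  op5 P1: load  L2 → S/S/S/I on L2; bus BusRd; mem=30
  op6 P1: store L2 := 41 → I/M/I/I on L2; bus BusUpgr; mem=30
  op7 P2: load  L2 → I/S/S/I on L2; bus BusRd Flush; mem=41
  op8 P3: load  L3 → I/I/I/M on L3; bus (none); mem=30
  op9 P1: load  L2 → I/S/S/I on L2; bus (none); mem=41
  op10 P1: load  L2 → I/S/S/I on L2; bus (none); mem=41

state = M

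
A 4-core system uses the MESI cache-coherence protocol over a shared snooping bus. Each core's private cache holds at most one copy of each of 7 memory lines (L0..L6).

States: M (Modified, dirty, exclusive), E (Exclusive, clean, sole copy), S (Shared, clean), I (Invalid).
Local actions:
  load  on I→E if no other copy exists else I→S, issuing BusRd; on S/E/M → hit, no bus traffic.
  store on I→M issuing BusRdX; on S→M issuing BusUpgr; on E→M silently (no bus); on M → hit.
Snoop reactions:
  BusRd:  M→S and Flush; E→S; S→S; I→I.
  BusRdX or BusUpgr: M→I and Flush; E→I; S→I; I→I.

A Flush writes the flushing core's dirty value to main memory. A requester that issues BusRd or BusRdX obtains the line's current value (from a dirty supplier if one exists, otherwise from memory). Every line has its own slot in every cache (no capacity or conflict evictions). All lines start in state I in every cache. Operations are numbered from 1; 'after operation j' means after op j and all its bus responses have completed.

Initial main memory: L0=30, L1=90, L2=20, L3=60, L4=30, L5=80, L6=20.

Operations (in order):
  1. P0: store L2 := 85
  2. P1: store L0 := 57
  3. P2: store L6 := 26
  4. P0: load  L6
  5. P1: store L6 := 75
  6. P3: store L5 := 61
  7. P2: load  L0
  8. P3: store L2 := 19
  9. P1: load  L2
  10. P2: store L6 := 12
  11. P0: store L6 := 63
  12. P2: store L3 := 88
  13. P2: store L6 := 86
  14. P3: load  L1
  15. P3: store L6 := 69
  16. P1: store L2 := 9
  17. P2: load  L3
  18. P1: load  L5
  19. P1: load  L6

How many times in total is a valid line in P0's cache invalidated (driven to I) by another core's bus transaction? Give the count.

invalidations = 3

1. P0: store L2 := 85  bus=[BusRdX]  L2: P0=M P1=I P2=I P3=I  mem[L2]=20
2. P1: store L0 := 57  bus=[BusRdX]  L0: P0=I P1=M P2=I P3=I  mem[L0]=30
3. P2: store L6 := 26  bus=[BusRdX]  L6: P0=I P1=I P2=M P3=I  mem[L6]=20
4. P0: load  L6  bus=[BusRd,Flush]  L6: P0=S P1=I P2=S P3=I  mem[L6]=26
5. P1: store L6 := 75  bus=[BusRdX]  L6: P0=I P1=M P2=I P3=I  mem[L6]=26
6. P3: store L5 := 61  bus=[BusRdX]  L5: P0=I P1=I P2=I P3=M  mem[L5]=80
7. P2: load  L0  bus=[BusRd,Flush]  L0: P0=I P1=S P2=S P3=I  mem[L0]=57
8. P3: store L2 := 19  bus=[BusRdX,Flush]  L2: P0=I P1=I P2=I P3=M  mem[L2]=85
9. P1: load  L2  bus=[BusRd,Flush]  L2: P0=I P1=S P2=I P3=S  mem[L2]=19
10. P2: store L6 := 12  bus=[BusRdX,Flush]  L6: P0=I P1=I P2=M P3=I  mem[L6]=75
11. P0: store L6 := 63  bus=[BusRdX,Flush]  L6: P0=M P1=I P2=I P3=I  mem[L6]=12
12. P2: store L3 := 88  bus=[BusRdX]  L3: P0=I P1=I P2=M P3=I  mem[L3]=60
13. P2: store L6 := 86  bus=[BusRdX,Flush]  L6: P0=I P1=I P2=M P3=I  mem[L6]=63
14. P3: load  L1  bus=[BusRd]  L1: P0=I P1=I P2=I P3=E  mem[L1]=90
15. P3: store L6 := 69  bus=[BusRdX,Flush]  L6: P0=I P1=I P2=I P3=M  mem[L6]=86
16. P1: store L2 := 9  bus=[BusUpgr]  L2: P0=I P1=M P2=I P3=I  mem[L2]=19
17. P2: load  L3  bus=[-]  L3: P0=I P1=I P2=M P3=I  mem[L3]=60
18. P1: load  L5  bus=[BusRd,Flush]  L5: P0=I P1=S P2=I P3=S  mem[L5]=61
19. P1: load  L6  bus=[BusRd,Flush]  L6: P0=I P1=S P2=I P3=S  mem[L6]=69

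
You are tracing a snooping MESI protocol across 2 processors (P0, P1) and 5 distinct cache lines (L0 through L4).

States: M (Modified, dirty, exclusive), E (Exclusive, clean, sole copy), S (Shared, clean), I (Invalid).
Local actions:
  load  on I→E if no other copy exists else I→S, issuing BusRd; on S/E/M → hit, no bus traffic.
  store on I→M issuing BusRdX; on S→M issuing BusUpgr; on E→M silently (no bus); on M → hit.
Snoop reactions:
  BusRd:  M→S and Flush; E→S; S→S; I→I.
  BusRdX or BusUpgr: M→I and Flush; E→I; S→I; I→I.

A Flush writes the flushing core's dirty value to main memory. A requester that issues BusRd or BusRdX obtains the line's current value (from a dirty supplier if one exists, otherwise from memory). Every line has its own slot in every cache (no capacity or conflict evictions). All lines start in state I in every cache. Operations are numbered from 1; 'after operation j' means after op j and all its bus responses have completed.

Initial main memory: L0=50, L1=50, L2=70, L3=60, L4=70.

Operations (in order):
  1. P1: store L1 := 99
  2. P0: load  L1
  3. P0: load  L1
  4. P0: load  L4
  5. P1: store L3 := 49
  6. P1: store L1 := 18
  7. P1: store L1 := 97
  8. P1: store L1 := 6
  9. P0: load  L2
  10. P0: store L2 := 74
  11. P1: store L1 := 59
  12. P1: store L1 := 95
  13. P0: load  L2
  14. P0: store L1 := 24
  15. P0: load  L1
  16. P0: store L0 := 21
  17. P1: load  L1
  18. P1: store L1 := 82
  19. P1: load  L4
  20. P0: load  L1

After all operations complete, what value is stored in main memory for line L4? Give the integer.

1. P1: store L1 := 99  bus=[BusRdX]  L1: P0=I P1=M  mem[L1]=50
2. P0: load  L1  bus=[BusRd,Flush]  L1: P0=S P1=S  mem[L1]=99
3. P0: load  L1  bus=[-]  L1: P0=S P1=S  mem[L1]=99
4. P0: load  L4  bus=[BusRd]  L4: P0=E P1=I  mem[L4]=70
5. P1: store L3 := 49  bus=[BusRdX]  L3: P0=I P1=M  mem[L3]=60
6. P1: store L1 := 18  bus=[BusUpgr]  L1: P0=I P1=M  mem[L1]=99
7. P1: store L1 := 97  bus=[-]  L1: P0=I P1=M  mem[L1]=99
8. P1: store L1 := 6  bus=[-]  L1: P0=I P1=M  mem[L1]=99
9. P0: load  L2  bus=[BusRd]  L2: P0=E P1=I  mem[L2]=70
10. P0: store L2 := 74  bus=[-]  L2: P0=M P1=I  mem[L2]=70
11. P1: store L1 := 59  bus=[-]  L1: P0=I P1=M  mem[L1]=99
12. P1: store L1 := 95  bus=[-]  L1: P0=I P1=M  mem[L1]=99
13. P0: load  L2  bus=[-]  L2: P0=M P1=I  mem[L2]=70
14. P0: store L1 := 24  bus=[BusRdX,Flush]  L1: P0=M P1=I  mem[L1]=95
15. P0: load  L1  bus=[-]  L1: P0=M P1=I  mem[L1]=95
16. P0: store L0 := 21  bus=[BusRdX]  L0: P0=M P1=I  mem[L0]=50
17. P1: load  L1  bus=[BusRd,Flush]  L1: P0=S P1=S  mem[L1]=24
18. P1: store L1 := 82  bus=[BusUpgr]  L1: P0=I P1=M  mem[L1]=24
19. P1: load  L4  bus=[BusRd]  L4: P0=S P1=S  mem[L4]=70
20. P0: load  L1  bus=[BusRd,Flush]  L1: P0=S P1=S  mem[L1]=82

memory[L4] = 70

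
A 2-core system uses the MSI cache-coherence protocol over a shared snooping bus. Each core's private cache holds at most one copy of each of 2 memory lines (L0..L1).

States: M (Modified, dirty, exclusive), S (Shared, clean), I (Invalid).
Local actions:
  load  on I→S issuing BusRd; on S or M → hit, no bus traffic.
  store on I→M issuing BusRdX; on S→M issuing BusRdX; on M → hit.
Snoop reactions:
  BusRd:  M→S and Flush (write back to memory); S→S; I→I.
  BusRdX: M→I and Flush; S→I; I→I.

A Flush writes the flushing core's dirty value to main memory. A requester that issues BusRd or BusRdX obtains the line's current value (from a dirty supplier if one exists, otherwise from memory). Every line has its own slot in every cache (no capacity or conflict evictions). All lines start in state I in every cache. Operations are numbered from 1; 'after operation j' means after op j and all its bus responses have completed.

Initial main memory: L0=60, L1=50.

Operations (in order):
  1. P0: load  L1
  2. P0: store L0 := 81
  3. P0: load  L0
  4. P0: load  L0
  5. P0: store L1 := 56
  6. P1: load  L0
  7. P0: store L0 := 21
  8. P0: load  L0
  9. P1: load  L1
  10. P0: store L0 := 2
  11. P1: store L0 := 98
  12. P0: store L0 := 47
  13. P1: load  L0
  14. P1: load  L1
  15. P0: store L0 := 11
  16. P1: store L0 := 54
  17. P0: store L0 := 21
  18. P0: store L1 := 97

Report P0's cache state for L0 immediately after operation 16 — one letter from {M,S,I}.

step 1: P0: load  L1  ⟶  SI  (L1)  txn=BusRd  M[L1]=50
step 2: P0: store L0 := 81  ⟶  MI  (L0)  txn=BusRdX  M[L0]=60
step 3: P0: load  L0  ⟶  MI  (L0)  txn=∅  M[L0]=60
step 4: P0: load  L0  ⟶  MI  (L0)  txn=∅  M[L0]=60
step 5: P0: store L1 := 56  ⟶  MI  (L1)  txn=BusRdX  M[L1]=50
step 6: P1: load  L0  ⟶  SS  (L0)  txn=BusRd+Flush  M[L0]=81
step 7: P0: store L0 := 21  ⟶  MI  (L0)  txn=BusRdX  M[L0]=81
step 8: P0: load  L0  ⟶  MI  (L0)  txn=∅  M[L0]=81
step 9: P1: load  L1  ⟶  SS  (L1)  txn=BusRd+Flush  M[L1]=56
step 10: P0: store L0 := 2  ⟶  MI  (L0)  txn=∅  M[L0]=81
step 11: P1: store L0 := 98  ⟶  IM  (L0)  txn=BusRdX+Flush  M[L0]=2
step 12: P0: store L0 := 47  ⟶  MI  (L0)  txn=BusRdX+Flush  M[L0]=98
step 13: P1: load  L0  ⟶  SS  (L0)  txn=BusRd+Flush  M[L0]=47
step 14: P1: load  L1  ⟶  SS  (L1)  txn=∅  M[L1]=56
step 15: P0: store L0 := 11  ⟶  MI  (L0)  txn=BusRdX  M[L0]=47
step 16: P1: store L0 := 54  ⟶  IM  (L0)  txn=BusRdX+Flush  M[L0]=11
step 17: P0: store L0 := 21  ⟶  MI  (L0)  txn=BusRdX+Flush  M[L0]=54
step 18: P0: store L1 := 97  ⟶  MI  (L1)  txn=BusRdX  M[L1]=56

state = I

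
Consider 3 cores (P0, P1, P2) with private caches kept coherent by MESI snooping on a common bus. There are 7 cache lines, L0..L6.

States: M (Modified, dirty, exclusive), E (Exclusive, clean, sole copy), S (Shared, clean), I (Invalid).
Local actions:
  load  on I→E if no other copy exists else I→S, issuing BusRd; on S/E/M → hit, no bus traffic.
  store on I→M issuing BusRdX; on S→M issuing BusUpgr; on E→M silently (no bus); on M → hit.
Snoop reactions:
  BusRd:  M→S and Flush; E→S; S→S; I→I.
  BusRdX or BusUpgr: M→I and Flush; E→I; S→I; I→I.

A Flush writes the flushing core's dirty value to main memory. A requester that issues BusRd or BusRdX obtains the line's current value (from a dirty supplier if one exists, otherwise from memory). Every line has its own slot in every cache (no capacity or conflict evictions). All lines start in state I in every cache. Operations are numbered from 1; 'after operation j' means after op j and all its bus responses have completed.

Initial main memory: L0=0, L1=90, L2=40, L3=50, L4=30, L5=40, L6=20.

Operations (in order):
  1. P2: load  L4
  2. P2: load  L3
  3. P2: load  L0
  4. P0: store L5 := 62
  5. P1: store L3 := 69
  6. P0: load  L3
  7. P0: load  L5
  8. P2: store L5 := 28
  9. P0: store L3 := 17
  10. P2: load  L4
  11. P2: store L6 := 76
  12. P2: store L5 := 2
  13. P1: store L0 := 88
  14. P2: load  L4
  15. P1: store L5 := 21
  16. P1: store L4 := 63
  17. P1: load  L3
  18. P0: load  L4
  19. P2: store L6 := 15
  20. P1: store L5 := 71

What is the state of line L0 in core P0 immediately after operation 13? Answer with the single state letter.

state = I

step 1: P2: load  L4  ⟶  IIE  (L4)  txn=BusRd  M[L4]=30
step 2: P2: load  L3  ⟶  IIE  (L3)  txn=BusRd  M[L3]=50
step 3: P2: load  L0  ⟶  IIE  (L0)  txn=BusRd  M[L0]=0
step 4: P0: store L5 := 62  ⟶  MII  (L5)  txn=BusRdX  M[L5]=40
step 5: P1: store L3 := 69  ⟶  IMI  (L3)  txn=BusRdX  M[L3]=50
step 6: P0: load  L3  ⟶  SSI  (L3)  txn=BusRd+Flush  M[L3]=69
step 7: P0: load  L5  ⟶  MII  (L5)  txn=∅  M[L5]=40
step 8: P2: store L5 := 28  ⟶  IIM  (L5)  txn=BusRdX+Flush  M[L5]=62
step 9: P0: store L3 := 17  ⟶  MII  (L3)  txn=BusUpgr  M[L3]=69
step 10: P2: load  L4  ⟶  IIE  (L4)  txn=∅  M[L4]=30
step 11: P2: store L6 := 76  ⟶  IIM  (L6)  txn=BusRdX  M[L6]=20
step 12: P2: store L5 := 2  ⟶  IIM  (L5)  txn=∅  M[L5]=62
step 13: P1: store L0 := 88  ⟶  IMI  (L0)  txn=BusRdX  M[L0]=0
step 14: P2: load  L4  ⟶  IIE  (L4)  txn=∅  M[L4]=30
step 15: P1: store L5 := 21  ⟶  IMI  (L5)  txn=BusRdX+Flush  M[L5]=2
step 16: P1: store L4 := 63  ⟶  IMI  (L4)  txn=BusRdX  M[L4]=30
step 17: P1: load  L3  ⟶  SSI  (L3)  txn=BusRd+Flush  M[L3]=17
step 18: P0: load  L4  ⟶  SSI  (L4)  txn=BusRd+Flush  M[L4]=63
step 19: P2: store L6 := 15  ⟶  IIM  (L6)  txn=∅  M[L6]=20
step 20: P1: store L5 := 71  ⟶  IMI  (L5)  txn=∅  M[L5]=2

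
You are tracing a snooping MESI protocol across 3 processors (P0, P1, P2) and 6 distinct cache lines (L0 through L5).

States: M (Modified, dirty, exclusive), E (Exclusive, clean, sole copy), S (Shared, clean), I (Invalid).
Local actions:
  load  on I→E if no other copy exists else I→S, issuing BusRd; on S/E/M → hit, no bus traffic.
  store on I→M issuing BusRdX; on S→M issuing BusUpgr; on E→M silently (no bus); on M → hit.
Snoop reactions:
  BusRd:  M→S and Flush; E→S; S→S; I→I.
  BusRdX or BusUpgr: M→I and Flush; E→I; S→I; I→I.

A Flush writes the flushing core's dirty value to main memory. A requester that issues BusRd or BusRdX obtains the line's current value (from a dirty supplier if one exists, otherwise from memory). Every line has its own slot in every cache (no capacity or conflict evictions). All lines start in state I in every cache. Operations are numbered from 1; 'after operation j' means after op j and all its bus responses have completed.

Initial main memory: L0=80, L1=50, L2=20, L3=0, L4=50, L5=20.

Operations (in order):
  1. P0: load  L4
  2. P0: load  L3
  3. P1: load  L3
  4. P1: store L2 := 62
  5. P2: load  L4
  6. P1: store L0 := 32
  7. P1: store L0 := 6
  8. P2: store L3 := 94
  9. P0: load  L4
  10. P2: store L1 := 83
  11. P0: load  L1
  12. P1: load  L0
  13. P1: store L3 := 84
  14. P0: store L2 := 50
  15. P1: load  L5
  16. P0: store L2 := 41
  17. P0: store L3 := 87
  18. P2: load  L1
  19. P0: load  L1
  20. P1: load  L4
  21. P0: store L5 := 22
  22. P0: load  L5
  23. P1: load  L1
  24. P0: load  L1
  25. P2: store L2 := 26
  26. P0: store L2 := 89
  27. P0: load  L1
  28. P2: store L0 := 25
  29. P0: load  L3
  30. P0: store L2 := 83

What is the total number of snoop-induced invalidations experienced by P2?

invalidations = 2

1. P0: load  L4  bus=[BusRd]  L4: P0=E P1=I P2=I  mem[L4]=50
2. P0: load  L3  bus=[BusRd]  L3: P0=E P1=I P2=I  mem[L3]=0
3. P1: load  L3  bus=[BusRd]  L3: P0=S P1=S P2=I  mem[L3]=0
4. P1: store L2 := 62  bus=[BusRdX]  L2: P0=I P1=M P2=I  mem[L2]=20
5. P2: load  L4  bus=[BusRd]  L4: P0=S P1=I P2=S  mem[L4]=50
6. P1: store L0 := 32  bus=[BusRdX]  L0: P0=I P1=M P2=I  mem[L0]=80
7. P1: store L0 := 6  bus=[-]  L0: P0=I P1=M P2=I  mem[L0]=80
8. P2: store L3 := 94  bus=[BusRdX]  L3: P0=I P1=I P2=M  mem[L3]=0
9. P0: load  L4  bus=[-]  L4: P0=S P1=I P2=S  mem[L4]=50
10. P2: store L1 := 83  bus=[BusRdX]  L1: P0=I P1=I P2=M  mem[L1]=50
11. P0: load  L1  bus=[BusRd,Flush]  L1: P0=S P1=I P2=S  mem[L1]=83
12. P1: load  L0  bus=[-]  L0: P0=I P1=M P2=I  mem[L0]=80
13. P1: store L3 := 84  bus=[BusRdX,Flush]  L3: P0=I P1=M P2=I  mem[L3]=94
14. P0: store L2 := 50  bus=[BusRdX,Flush]  L2: P0=M P1=I P2=I  mem[L2]=62
15. P1: load  L5  bus=[BusRd]  L5: P0=I P1=E P2=I  mem[L5]=20
16. P0: store L2 := 41  bus=[-]  L2: P0=M P1=I P2=I  mem[L2]=62
17. P0: store L3 := 87  bus=[BusRdX,Flush]  L3: P0=M P1=I P2=I  mem[L3]=84
18. P2: load  L1  bus=[-]  L1: P0=S P1=I P2=S  mem[L1]=83
19. P0: load  L1  bus=[-]  L1: P0=S P1=I P2=S  mem[L1]=83
20. P1: load  L4  bus=[BusRd]  L4: P0=S P1=S P2=S  mem[L4]=50
21. P0: store L5 := 22  bus=[BusRdX]  L5: P0=M P1=I P2=I  mem[L5]=20
22. P0: load  L5  bus=[-]  L5: P0=M P1=I P2=I  mem[L5]=20
23. P1: load  L1  bus=[BusRd]  L1: P0=S P1=S P2=S  mem[L1]=83
24. P0: load  L1  bus=[-]  L1: P0=S P1=S P2=S  mem[L1]=83
25. P2: store L2 := 26  bus=[BusRdX,Flush]  L2: P0=I P1=I P2=M  mem[L2]=41
26. P0: store L2 := 89  bus=[BusRdX,Flush]  L2: P0=M P1=I P2=I  mem[L2]=26
27. P0: load  L1  bus=[-]  L1: P0=S P1=S P2=S  mem[L1]=83
28. P2: store L0 := 25  bus=[BusRdX,Flush]  L0: P0=I P1=I P2=M  mem[L0]=6
29. P0: load  L3  bus=[-]  L3: P0=M P1=I P2=I  mem[L3]=84
30. P0: store L2 := 83  bus=[-]  L2: P0=M P1=I P2=I  mem[L2]=26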